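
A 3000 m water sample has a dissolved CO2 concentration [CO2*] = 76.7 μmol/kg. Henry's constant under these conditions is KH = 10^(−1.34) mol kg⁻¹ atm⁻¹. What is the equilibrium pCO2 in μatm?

KH = 10^(−1.34) = 4.571×10^-2 mol kg⁻¹ atm⁻¹
pCO2 = [CO2*]/KH = 76.7×10^-6 / 4.571×10^-2 = 1.68×10^-3 atm = 1680 μatm

pCO2 = 1680 μatm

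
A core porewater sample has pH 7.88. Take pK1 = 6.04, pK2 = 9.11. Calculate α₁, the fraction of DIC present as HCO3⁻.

α₁ = 0.932

α₁ = 1 / (1 + [H⁺]/K1 + K2/[H⁺]) = 1 / (1 + 10^-1.84 + 10^-1.23)
   = 1 / (1 + 0.014454 + 0.058884) = 1/1.0733 = 0.9317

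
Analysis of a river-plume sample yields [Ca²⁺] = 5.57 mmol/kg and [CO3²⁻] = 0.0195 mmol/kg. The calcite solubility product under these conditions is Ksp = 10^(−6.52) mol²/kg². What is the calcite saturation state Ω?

Ksp = 10^(−6.52) = 3.020×10^-7
Ω = [Ca²⁺][CO3²⁻]/Ksp = (5.57×10^-3)(0.0195×10^-3) / 3.020×10^-7 = 0.360

Ω = 0.360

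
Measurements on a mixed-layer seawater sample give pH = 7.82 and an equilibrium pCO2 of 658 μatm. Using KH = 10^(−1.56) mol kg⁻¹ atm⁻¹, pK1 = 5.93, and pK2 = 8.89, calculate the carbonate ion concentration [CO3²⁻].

[CO2*] = KH · pCO2 = 10^(−1.56) × 658×10^-6 = 1.812×10^-5 mol/kg
α₀ = 1/(1 + K1/[H⁺] + K1K2/[H⁺]²) = 1/(1 + 10^+1.89 + 10^+0.82) = 0.01173
DIC = [CO2*]/α₀ = 1.812×10^-5 / 0.01173 = 1.545 mmol/kg
[CO3²⁻] = α₂·DIC; α₂ = 0.07752, so [CO3²⁻] = 0.07752 × 1.545 = 0.120 mmol/kg

[CO3²⁻] = 0.120 mmol/kg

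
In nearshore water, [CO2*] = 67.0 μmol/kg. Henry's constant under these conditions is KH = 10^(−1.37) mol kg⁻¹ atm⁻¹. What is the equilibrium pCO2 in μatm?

pCO2 = 1570 μatm

KH = 10^(−1.37) = 4.266×10^-2 mol kg⁻¹ atm⁻¹
pCO2 = [CO2*]/KH = 67.0×10^-6 / 4.266×10^-2 = 1.57×10^-3 atm = 1570 μatm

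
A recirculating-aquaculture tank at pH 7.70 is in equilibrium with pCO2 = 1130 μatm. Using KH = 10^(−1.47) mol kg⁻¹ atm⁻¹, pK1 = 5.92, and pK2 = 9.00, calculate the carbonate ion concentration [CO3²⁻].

[CO2*] = KH · pCO2 = 10^(−1.47) × 1130×10^-6 = 3.829×10^-5 mol/kg
α₀ = 1/(1 + K1/[H⁺] + K1K2/[H⁺]²) = 1/(1 + 10^+1.78 + 10^+0.48) = 0.01556
DIC = [CO2*]/α₀ = 3.829×10^-5 / 0.01556 = 2.461 mmol/kg
[CO3²⁻] = α₂·DIC; α₂ = 0.04698, so [CO3²⁻] = 0.04698 × 2.461 = 0.116 mmol/kg

[CO3²⁻] = 0.116 mmol/kg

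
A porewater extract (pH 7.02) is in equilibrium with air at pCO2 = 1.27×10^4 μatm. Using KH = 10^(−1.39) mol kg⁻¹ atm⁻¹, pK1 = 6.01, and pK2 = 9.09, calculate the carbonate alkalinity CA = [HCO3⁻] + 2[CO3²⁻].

[CO2*] = KH · pCO2 = 10^(−1.39) × 1.27×10^4×10^-6 = 5.174×10^-4 mol/kg
α₀ = 1/(1 + K1/[H⁺] + K1K2/[H⁺]²) = 1/(1 + 10^+1.01 + 10^-1.06) = 0.08834
DIC = [CO2*]/α₀ = 5.174×10^-4 / 0.08834 = 5.857 mmol/kg
CA = (α₁ + 2α₂)·DIC = (0.9040 + 2×0.007694) × 5.857 = 5.38 mmol/kg

CA = 5.38 mmol/kg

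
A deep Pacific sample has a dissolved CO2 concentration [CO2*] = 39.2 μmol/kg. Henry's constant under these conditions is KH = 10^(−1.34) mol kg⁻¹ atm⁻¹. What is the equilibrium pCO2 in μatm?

pCO2 = 858 μatm

KH = 10^(−1.34) = 4.571×10^-2 mol kg⁻¹ atm⁻¹
pCO2 = [CO2*]/KH = 39.2×10^-6 / 4.571×10^-2 = 8.58×10^-4 atm = 858 μatm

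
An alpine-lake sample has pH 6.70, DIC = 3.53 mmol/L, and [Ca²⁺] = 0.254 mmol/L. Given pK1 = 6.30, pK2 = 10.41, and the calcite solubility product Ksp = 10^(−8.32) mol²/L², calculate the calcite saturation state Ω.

Ω = 0.0261

α₂ = 1 / (1 + [H⁺]/K2 + [H⁺]²/(K1K2)) = 1 / (1 + 10^+3.71 + 10^+3.31)
   = 1 / (1 + 5128.6 + 2041.7) = 1/7171.4 = 0.0001394
[CO3²⁻] = α₂ × DIC = 0.0001394 × 3.53 = 0.0004922 mmol/L = 0.4922 μmol/L
Ksp = 10^(−8.32) = 4.786×10^-9
Ω = [Ca²⁺][CO3²⁻]/Ksp = (0.254×10^-3)(4.922×10^-7) / 4.786×10^-9 = 0.0261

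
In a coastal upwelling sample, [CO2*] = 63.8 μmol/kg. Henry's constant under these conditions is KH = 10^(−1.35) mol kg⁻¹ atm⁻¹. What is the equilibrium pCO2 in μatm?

pCO2 = 1430 μatm

KH = 10^(−1.35) = 4.467×10^-2 mol kg⁻¹ atm⁻¹
pCO2 = [CO2*]/KH = 63.8×10^-6 / 4.467×10^-2 = 1.43×10^-3 atm = 1430 μatm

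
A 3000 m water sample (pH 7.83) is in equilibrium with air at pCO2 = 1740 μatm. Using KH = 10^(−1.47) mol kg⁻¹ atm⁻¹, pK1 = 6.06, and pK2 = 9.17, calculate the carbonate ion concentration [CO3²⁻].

[CO3²⁻] = 0.159 mmol/kg

[CO2*] = KH · pCO2 = 10^(−1.47) × 1740×10^-6 = 5.896×10^-5 mol/kg
α₀ = 1/(1 + K1/[H⁺] + K1K2/[H⁺]²) = 1/(1 + 10^+1.77 + 10^+0.43) = 0.01598
DIC = [CO2*]/α₀ = 5.896×10^-5 / 0.01598 = 3.689 mmol/kg
[CO3²⁻] = α₂·DIC; α₂ = 0.04301, so [CO3²⁻] = 0.04301 × 3.689 = 0.159 mmol/kg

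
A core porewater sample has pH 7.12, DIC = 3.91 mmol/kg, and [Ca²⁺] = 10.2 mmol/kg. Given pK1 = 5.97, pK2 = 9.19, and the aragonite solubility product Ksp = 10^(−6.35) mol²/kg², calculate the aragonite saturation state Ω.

Ω = 0.704

α₂ = 1 / (1 + [H⁺]/K2 + [H⁺]²/(K1K2)) = 1 / (1 + 10^+2.07 + 10^+0.92)
   = 1 / (1 + 117.49 + 8.3176) = 1/126.81 = 0.007886
[CO3²⁻] = α₂ × DIC = 0.007886 × 3.91 = 0.03083 mmol/kg
Ksp = 10^(−6.35) = 4.467×10^-7
Ω = [Ca²⁺][CO3²⁻]/Ksp = (10.2×10^-3)(3.083×10^-5) / 4.467×10^-7 = 0.704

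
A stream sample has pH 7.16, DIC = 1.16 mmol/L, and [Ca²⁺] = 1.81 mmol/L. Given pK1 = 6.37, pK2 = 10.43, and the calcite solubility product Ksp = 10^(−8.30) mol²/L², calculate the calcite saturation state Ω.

α₂ = 1 / (1 + [H⁺]/K2 + [H⁺]²/(K1K2)) = 1 / (1 + 10^+3.27 + 10^+2.48)
   = 1 / (1 + 1862.1 + 302.00) = 1/2165.1 = 0.0004619
[CO3²⁻] = α₂ × DIC = 0.0004619 × 1.16 = 0.0005358 mmol/L = 0.5358 μmol/L
Ksp = 10^(−8.30) = 5.012×10^-9
Ω = [Ca²⁺][CO3²⁻]/Ksp = (1.81×10^-3)(5.358×10^-7) / 5.012×10^-9 = 0.193

Ω = 0.193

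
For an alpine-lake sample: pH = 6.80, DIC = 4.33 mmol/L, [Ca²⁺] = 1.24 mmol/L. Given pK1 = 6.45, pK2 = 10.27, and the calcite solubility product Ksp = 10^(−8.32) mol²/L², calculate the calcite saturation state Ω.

Ω = 0.263

α₂ = 1 / (1 + [H⁺]/K2 + [H⁺]²/(K1K2)) = 1 / (1 + 10^+3.47 + 10^+3.12)
   = 1 / (1 + 2951.2 + 1318.3) = 1/4270.5 = 0.0002342
[CO3²⁻] = α₂ × DIC = 0.0002342 × 4.33 = 0.001014 mmol/L = 1.014 μmol/L
Ksp = 10^(−8.32) = 4.786×10^-9
Ω = [Ca²⁺][CO3²⁻]/Ksp = (1.24×10^-3)(1.014×10^-6) / 4.786×10^-9 = 0.263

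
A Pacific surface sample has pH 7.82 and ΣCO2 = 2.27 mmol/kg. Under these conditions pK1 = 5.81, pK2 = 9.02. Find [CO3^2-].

[CO3²⁻] = 0.133 mmol/kg

α₂ = 1 / (1 + [H⁺]/K2 + [H⁺]²/(K1K2)) = 1 / (1 + 10^+1.20 + 10^-0.81)
   = 1 / (1 + 15.849 + 0.15488) = 1/17.004 = 0.05881
[CO3²⁻] = α₂ × DIC = 0.05881 × 2.27 = 0.133 mmol/kg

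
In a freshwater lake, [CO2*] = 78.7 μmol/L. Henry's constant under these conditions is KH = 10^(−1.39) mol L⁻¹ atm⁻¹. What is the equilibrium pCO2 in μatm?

KH = 10^(−1.39) = 4.074×10^-2 mol L⁻¹ atm⁻¹
pCO2 = [CO2*]/KH = 78.7×10^-6 / 4.074×10^-2 = 1.93×10^-3 atm = 1930 μatm

pCO2 = 1930 μatm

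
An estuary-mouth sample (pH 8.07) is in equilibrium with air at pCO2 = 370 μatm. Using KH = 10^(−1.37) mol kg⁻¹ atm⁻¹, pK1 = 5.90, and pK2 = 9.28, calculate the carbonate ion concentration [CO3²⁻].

[CO2*] = KH · pCO2 = 10^(−1.37) × 370×10^-6 = 1.578×10^-5 mol/kg
α₀ = 1/(1 + K1/[H⁺] + K1K2/[H⁺]²) = 1/(1 + 10^+2.17 + 10^+0.96) = 0.006328
DIC = [CO2*]/α₀ = 1.578×10^-5 / 0.006328 = 2.494 mmol/kg
[CO3²⁻] = α₂·DIC; α₂ = 0.05771, so [CO3²⁻] = 0.05771 × 2.494 = 0.144 mmol/kg

[CO3²⁻] = 0.144 mmol/kg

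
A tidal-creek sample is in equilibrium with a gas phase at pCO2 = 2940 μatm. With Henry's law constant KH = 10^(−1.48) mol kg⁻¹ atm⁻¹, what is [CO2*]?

KH = 10^(−1.48) = 3.311×10^-2 mol kg⁻¹ atm⁻¹
[CO2*] = KH · pCO2 = 3.311×10^-2 × 2940×10^-6 atm = 9.74×10^-5 mol/kg

[CO2*] = 97.4 μmol/kg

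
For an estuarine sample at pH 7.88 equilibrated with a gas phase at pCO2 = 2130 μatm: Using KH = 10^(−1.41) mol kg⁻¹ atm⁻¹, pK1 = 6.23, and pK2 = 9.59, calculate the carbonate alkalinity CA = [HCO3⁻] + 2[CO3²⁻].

CA = 3.85 mmol/kg

[CO2*] = KH · pCO2 = 10^(−1.41) × 2130×10^-6 = 8.287×10^-5 mol/kg
α₀ = 1/(1 + K1/[H⁺] + K1K2/[H⁺]²) = 1/(1 + 10^+1.65 + 10^-0.06) = 0.02149
DIC = [CO2*]/α₀ = 8.287×10^-5 / 0.02149 = 3.857 mmol/kg
CA = (α₁ + 2α₂)·DIC = (0.9598 + 2×0.01871) × 3.857 = 3.85 mmol/kg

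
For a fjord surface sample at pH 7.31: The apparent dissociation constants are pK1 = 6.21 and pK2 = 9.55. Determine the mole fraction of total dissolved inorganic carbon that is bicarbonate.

α₁ = 0.921

α₁ = 1 / (1 + [H⁺]/K1 + K2/[H⁺]) = 1 / (1 + 10^-1.10 + 10^-2.24)
   = 1 / (1 + 0.079433 + 0.0057544) = 1/1.0852 = 0.9215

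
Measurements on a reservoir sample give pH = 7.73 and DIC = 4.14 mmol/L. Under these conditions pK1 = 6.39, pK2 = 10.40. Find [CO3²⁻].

[CO3²⁻] = 8.45 μmol/L

α₂ = 1 / (1 + [H⁺]/K2 + [H⁺]²/(K1K2)) = 1 / (1 + 10^+2.67 + 10^+1.33)
   = 1 / (1 + 467.74 + 21.380) = 1/490.11 = 0.002040
[CO3²⁻] = α₂ × DIC = 0.002040 × 4.14 = 0.00845 mmol/L = 8.45 μmol/L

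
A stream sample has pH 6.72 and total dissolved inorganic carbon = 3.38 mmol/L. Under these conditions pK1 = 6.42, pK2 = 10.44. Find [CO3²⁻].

α₂ = 1 / (1 + [H⁺]/K2 + [H⁺]²/(K1K2)) = 1 / (1 + 10^+3.72 + 10^+3.42)
   = 1 / (1 + 5248.1 + 2630.3) = 1/7879.3 = 0.0001269
[CO3²⁻] = α₂ × DIC = 0.0001269 × 3.38 = 0.000429 mmol/L = 0.429 μmol/L

[CO3²⁻] = 0.429 μmol/L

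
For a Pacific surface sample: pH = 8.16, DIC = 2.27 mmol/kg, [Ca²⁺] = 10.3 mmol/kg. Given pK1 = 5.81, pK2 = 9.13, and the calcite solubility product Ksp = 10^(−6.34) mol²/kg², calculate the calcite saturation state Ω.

α₂ = 1 / (1 + [H⁺]/K2 + [H⁺]²/(K1K2)) = 1 / (1 + 10^+0.97 + 10^-1.38)
   = 1 / (1 + 9.3325 + 0.041687) = 1/10.374 = 0.09639
[CO3²⁻] = α₂ × DIC = 0.09639 × 2.27 = 0.2188 mmol/kg
Ksp = 10^(−6.34) = 4.571×10^-7
Ω = [Ca²⁺][CO3²⁻]/Ksp = (10.3×10^-3)(2.188×10^-4) / 4.571×10^-7 = 4.93

Ω = 4.93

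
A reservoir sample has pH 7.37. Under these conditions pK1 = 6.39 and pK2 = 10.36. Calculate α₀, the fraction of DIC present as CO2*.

α₀ = 1 / (1 + K1/[H⁺] + K1K2/[H⁺]²) = 1 / (1 + 10^+0.98 + 10^-2.01)
   = 1 / (1 + 9.5499 + 0.0097724) = 1/10.560 = 0.09470

α₀ = 0.0947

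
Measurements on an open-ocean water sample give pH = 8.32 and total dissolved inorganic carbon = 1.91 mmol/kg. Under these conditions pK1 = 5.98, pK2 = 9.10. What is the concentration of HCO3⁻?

α₁ = 1 / (1 + [H⁺]/K1 + K2/[H⁺]) = 1 / (1 + 10^-2.34 + 10^-0.78)
   = 1 / (1 + 0.0045709 + 0.16596) = 1/1.1705 = 0.8543
[HCO3⁻] = α₁ × DIC = 0.8543 × 1.91 = 1.63 mmol/kg

[HCO3⁻] = 1.63 mmol/kg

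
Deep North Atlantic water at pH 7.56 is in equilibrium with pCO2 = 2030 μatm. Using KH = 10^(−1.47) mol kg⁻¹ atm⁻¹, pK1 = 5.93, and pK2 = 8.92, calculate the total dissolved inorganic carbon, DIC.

DIC = 3.13 mmol/kg

[CO2*] = KH · pCO2 = 10^(−1.47) × 2030×10^-6 = 6.879×10^-5 mol/kg
α₀ = 1/(1 + K1/[H⁺] + K1K2/[H⁺]²) = 1/(1 + 10^+1.63 + 10^+0.27) = 0.02197
DIC = [CO2*]/α₀ = 6.879×10^-5 / 0.02197 = 3.13 mmol/kg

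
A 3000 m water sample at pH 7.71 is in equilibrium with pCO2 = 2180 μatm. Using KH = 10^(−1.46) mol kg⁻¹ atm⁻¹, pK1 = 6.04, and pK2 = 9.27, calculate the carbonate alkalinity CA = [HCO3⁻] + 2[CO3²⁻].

[CO2*] = KH · pCO2 = 10^(−1.46) × 2180×10^-6 = 7.559×10^-5 mol/kg
α₀ = 1/(1 + K1/[H⁺] + K1K2/[H⁺]²) = 1/(1 + 10^+1.67 + 10^+0.11) = 0.02038
DIC = [CO2*]/α₀ = 7.559×10^-5 / 0.02038 = 3.709 mmol/kg
CA = (α₁ + 2α₂)·DIC = (0.9534 + 2×0.02626) × 3.709 = 3.73 mmol/kg

CA = 3.73 mmol/kg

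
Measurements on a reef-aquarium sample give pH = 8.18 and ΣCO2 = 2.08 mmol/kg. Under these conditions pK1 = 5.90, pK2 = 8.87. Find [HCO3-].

α₁ = 1 / (1 + [H⁺]/K1 + K2/[H⁺]) = 1 / (1 + 10^-2.28 + 10^-0.69)
   = 1 / (1 + 0.0052481 + 0.20417) = 1/1.2094 = 0.8268
[HCO3⁻] = α₁ × DIC = 0.8268 × 2.08 = 1.72 mmol/kg

[HCO3⁻] = 1.72 mmol/kg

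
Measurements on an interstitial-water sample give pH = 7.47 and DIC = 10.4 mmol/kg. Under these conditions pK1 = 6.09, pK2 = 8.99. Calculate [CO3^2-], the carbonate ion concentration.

[CO3²⁻] = 0.293 mmol/kg

α₂ = 1 / (1 + [H⁺]/K2 + [H⁺]²/(K1K2)) = 1 / (1 + 10^+1.52 + 10^+0.14)
   = 1 / (1 + 33.113 + 1.3804) = 1/35.493 = 0.02817
[CO3²⁻] = α₂ × DIC = 0.02817 × 10.4 = 0.293 mmol/kg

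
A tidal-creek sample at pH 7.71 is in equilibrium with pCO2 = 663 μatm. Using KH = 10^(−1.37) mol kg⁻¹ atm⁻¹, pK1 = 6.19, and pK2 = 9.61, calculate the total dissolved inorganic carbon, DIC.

DIC = 0.977 mmol/kg

[CO2*] = KH · pCO2 = 10^(−1.37) × 663×10^-6 = 2.828×10^-5 mol/kg
α₀ = 1/(1 + K1/[H⁺] + K1K2/[H⁺]²) = 1/(1 + 10^+1.52 + 10^-0.38) = 0.02896
DIC = [CO2*]/α₀ = 2.828×10^-5 / 0.02896 = 0.977 mmol/kg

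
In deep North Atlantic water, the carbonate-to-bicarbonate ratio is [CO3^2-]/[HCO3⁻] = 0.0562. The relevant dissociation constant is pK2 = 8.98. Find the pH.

From K2 = [H⁺][CO3^2-]/[HCO3⁻]:  pH = pK2 + log₁₀([CO3^2-]/[HCO3⁻])
log₁₀(0.0562) = -1.250
pH = 8.98 + (-1.250) = 7.73

pH = 7.73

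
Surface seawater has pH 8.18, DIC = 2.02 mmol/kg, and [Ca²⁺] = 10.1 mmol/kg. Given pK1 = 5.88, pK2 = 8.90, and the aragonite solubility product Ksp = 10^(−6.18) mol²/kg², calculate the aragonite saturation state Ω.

Ω = 4.92

α₂ = 1 / (1 + [H⁺]/K2 + [H⁺]²/(K1K2)) = 1 / (1 + 10^+0.72 + 10^-1.58)
   = 1 / (1 + 5.2481 + 0.026303) = 1/6.2744 = 0.1594
[CO3²⁻] = α₂ × DIC = 0.1594 × 2.02 = 0.3219 mmol/kg
Ksp = 10^(−6.18) = 6.607×10^-7
Ω = [Ca²⁺][CO3²⁻]/Ksp = (10.1×10^-3)(3.219×10^-4) / 6.607×10^-7 = 4.92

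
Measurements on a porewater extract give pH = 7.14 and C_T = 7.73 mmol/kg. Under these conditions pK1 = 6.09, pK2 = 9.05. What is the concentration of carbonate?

[CO3²⁻] = 0.0863 mmol/kg

α₂ = 1 / (1 + [H⁺]/K2 + [H⁺]²/(K1K2)) = 1 / (1 + 10^+1.91 + 10^+0.86)
   = 1 / (1 + 81.283 + 7.2444) = 1/89.527 = 0.01117
[CO3²⁻] = α₂ × DIC = 0.01117 × 7.73 = 0.0863 mmol/kg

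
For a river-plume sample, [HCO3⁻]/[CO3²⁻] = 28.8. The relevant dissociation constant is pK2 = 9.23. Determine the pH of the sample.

pH = 7.77

From K2 = [H⁺][CO3²⁻]/[HCO3⁻]:  pH = pK2 − log₁₀([HCO3⁻]/[CO3²⁻])
log₁₀(28.8) = +1.459
pH = 9.23 − (+1.459) = 7.77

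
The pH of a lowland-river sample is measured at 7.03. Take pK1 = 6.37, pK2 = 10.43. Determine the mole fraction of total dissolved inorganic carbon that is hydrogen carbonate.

α₁ = 0.820

α₁ = 1 / (1 + [H⁺]/K1 + K2/[H⁺]) = 1 / (1 + 10^-0.66 + 10^-3.40)
   = 1 / (1 + 0.21878 + 0.00039811) = 1/1.2192 = 0.8202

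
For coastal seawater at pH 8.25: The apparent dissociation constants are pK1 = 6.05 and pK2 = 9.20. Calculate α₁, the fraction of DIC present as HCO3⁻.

α₁ = 1 / (1 + [H⁺]/K1 + K2/[H⁺]) = 1 / (1 + 10^-2.20 + 10^-0.95)
   = 1 / (1 + 0.0063096 + 0.11220) = 1/1.1185 = 0.8940

α₁ = 0.894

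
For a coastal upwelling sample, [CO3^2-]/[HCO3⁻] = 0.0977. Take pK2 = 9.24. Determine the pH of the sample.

pH = 8.23

From K2 = [H⁺][CO3^2-]/[HCO3⁻]:  pH = pK2 + log₁₀([CO3^2-]/[HCO3⁻])
log₁₀(0.0977) = -1.010
pH = 9.24 + (-1.010) = 8.23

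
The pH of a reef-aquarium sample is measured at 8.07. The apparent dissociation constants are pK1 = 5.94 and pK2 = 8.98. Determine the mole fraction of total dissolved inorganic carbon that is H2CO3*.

α₀ = 0.00656

α₀ = 1 / (1 + K1/[H⁺] + K1K2/[H⁺]²) = 1 / (1 + 10^+2.13 + 10^+1.22)
   = 1 / (1 + 134.90 + 16.596) = 1/152.49 = 0.006558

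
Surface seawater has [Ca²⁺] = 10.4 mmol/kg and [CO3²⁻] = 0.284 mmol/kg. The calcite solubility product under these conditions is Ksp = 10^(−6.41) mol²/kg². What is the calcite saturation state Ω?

Ksp = 10^(−6.41) = 3.890×10^-7
Ω = [Ca²⁺][CO3²⁻]/Ksp = (10.4×10^-3)(0.284×10^-3) / 3.890×10^-7 = 7.59

Ω = 7.59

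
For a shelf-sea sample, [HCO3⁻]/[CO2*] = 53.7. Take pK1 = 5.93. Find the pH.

pH = 7.66

From K1 = [H⁺][HCO3⁻]/[CO2*]:  pH = pK1 + log₁₀([HCO3⁻]/[CO2*])
log₁₀(53.7) = +1.730
pH = 5.93 + (+1.730) = 7.66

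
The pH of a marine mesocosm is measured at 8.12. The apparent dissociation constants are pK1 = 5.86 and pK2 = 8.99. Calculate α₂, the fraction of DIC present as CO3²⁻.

α₂ = 1 / (1 + [H⁺]/K2 + [H⁺]²/(K1K2)) = 1 / (1 + 10^+0.87 + 10^-1.39)
   = 1 / (1 + 7.4131 + 0.040738) = 1/8.4538 = 0.1183

α₂ = 0.118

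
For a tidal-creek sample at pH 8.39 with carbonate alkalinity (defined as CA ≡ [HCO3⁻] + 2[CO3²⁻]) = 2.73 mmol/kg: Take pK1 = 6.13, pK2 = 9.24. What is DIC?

DIC = 2.44 mmol/kg

CA = [HCO3⁻] + 2[CO3²⁻] = (α₁ + 2α₂)·DIC
At pH 8.39: [H⁺]/K1 = 10^-2.26 = 0.0054954, K2/[H⁺] = 10^-0.85 = 0.14125
α₁ = 1/(1 + 0.0054954 + 0.14125) = 1/1.1467 = 0.8720; α₂ = α₁·K2/[H⁺] = 0.1232
α₁ + 2α₂ = 1.1184
DIC = CA / (α₁ + 2α₂) = 2.73 / 1.1184 = 2.44 mmol/kg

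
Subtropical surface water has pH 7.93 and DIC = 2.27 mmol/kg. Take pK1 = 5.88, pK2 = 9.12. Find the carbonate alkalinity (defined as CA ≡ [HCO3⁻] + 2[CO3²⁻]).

CA = 2.39 mmol/kg

CA = [HCO3⁻] + 2[CO3²⁻] = (α₁ + 2α₂)·DIC
At pH 7.93: [H⁺]/K1 = 10^-2.05 = 0.0089125, K2/[H⁺] = 10^-1.19 = 0.064565
α₁ = 1/(1 + 0.0089125 + 0.064565) = 1/1.0735 = 0.9316; α₂ = α₁·K2/[H⁺] = 0.06015
α₁ + 2α₂ = 1.0518
CA = 1.0518 × 2.27 = 2.39 mmol/kg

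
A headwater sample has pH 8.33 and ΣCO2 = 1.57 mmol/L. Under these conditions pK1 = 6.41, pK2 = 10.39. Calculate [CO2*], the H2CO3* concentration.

α₀ = 1 / (1 + K1/[H⁺] + K1K2/[H⁺]²) = 1 / (1 + 10^+1.92 + 10^-0.14)
   = 1 / (1 + 83.176 + 0.72444) = 1/84.901 = 0.01178
[CO2*] = α₀ × DIC = 0.01178 × 1.57 = 0.0185 mmol/L = 18.5 μmol/L

[CO2*] = 18.5 μmol/L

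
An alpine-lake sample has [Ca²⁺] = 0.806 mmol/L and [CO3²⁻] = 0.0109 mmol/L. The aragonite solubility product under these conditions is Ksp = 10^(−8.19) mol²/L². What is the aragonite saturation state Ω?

Ksp = 10^(−8.19) = 6.457×10^-9
Ω = [Ca²⁺][CO3²⁻]/Ksp = (0.806×10^-3)(0.0109×10^-3) / 6.457×10^-9 = 1.36

Ω = 1.36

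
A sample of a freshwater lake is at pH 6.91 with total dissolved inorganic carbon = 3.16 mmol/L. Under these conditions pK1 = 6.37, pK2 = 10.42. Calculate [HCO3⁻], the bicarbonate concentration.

α₁ = 1 / (1 + [H⁺]/K1 + K2/[H⁺]) = 1 / (1 + 10^-0.54 + 10^-3.51)
   = 1 / (1 + 0.28840 + 0.00030903) = 1/1.2887 = 0.7760
[HCO3⁻] = α₁ × DIC = 0.7760 × 3.16 = 2.45 mmol/L

[HCO3⁻] = 2.45 mmol/L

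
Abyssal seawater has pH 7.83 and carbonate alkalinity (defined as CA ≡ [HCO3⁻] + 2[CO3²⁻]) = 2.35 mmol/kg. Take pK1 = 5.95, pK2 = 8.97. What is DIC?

DIC = 2.23 mmol/kg

CA = [HCO3⁻] + 2[CO3²⁻] = (α₁ + 2α₂)·DIC
At pH 7.83: [H⁺]/K1 = 10^-1.88 = 0.013183, K2/[H⁺] = 10^-1.14 = 0.072444
α₁ = 1/(1 + 0.013183 + 0.072444) = 1/1.0856 = 0.9211; α₂ = α₁·K2/[H⁺] = 0.06673
α₁ + 2α₂ = 1.0546
DIC = CA / (α₁ + 2α₂) = 2.35 / 1.0546 = 2.23 mmol/kg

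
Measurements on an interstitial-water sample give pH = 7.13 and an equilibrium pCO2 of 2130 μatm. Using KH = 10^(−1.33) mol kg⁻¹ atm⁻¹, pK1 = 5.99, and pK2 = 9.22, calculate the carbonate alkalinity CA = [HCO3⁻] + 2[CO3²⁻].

CA = 1.40 mmol/kg

[CO2*] = KH · pCO2 = 10^(−1.33) × 2130×10^-6 = 9.963×10^-5 mol/kg
α₀ = 1/(1 + K1/[H⁺] + K1K2/[H⁺]²) = 1/(1 + 10^+1.14 + 10^-0.95) = 0.06704
DIC = [CO2*]/α₀ = 9.963×10^-5 / 0.06704 = 1.486 mmol/kg
CA = (α₁ + 2α₂)·DIC = (0.9254 + 2×0.007522) × 1.486 = 1.40 mmol/kg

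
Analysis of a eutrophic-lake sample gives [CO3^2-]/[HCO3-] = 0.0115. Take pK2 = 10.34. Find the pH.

From K2 = [H⁺][CO3^2-]/[HCO3-]:  pH = pK2 + log₁₀([CO3^2-]/[HCO3-])
log₁₀(0.0115) = -1.939
pH = 10.34 + (-1.939) = 8.40

pH = 8.40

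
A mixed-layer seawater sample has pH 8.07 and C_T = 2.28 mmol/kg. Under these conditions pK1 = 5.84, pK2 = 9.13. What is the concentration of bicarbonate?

α₁ = 1 / (1 + [H⁺]/K1 + K2/[H⁺]) = 1 / (1 + 10^-2.23 + 10^-1.06)
   = 1 / (1 + 0.0058884 + 0.087096) = 1/1.0930 = 0.9149
[HCO3⁻] = α₁ × DIC = 0.9149 × 2.28 = 2.09 mmol/kg

[HCO3⁻] = 2.09 mmol/kg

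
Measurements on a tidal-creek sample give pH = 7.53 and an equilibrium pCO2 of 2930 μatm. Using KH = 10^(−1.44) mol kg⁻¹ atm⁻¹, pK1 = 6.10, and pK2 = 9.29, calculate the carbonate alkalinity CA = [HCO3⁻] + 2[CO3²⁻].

CA = 2.96 mmol/kg

[CO2*] = KH · pCO2 = 10^(−1.44) × 2930×10^-6 = 1.064×10^-4 mol/kg
α₀ = 1/(1 + K1/[H⁺] + K1K2/[H⁺]²) = 1/(1 + 10^+1.43 + 10^-0.33) = 0.03523
DIC = [CO2*]/α₀ = 1.064×10^-4 / 0.03523 = 3.019 mmol/kg
CA = (α₁ + 2α₂)·DIC = (0.9483 + 2×0.01648) × 3.019 = 2.96 mmol/kg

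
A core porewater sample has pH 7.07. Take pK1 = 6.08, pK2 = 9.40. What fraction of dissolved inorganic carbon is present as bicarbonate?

α₁ = 1 / (1 + [H⁺]/K1 + K2/[H⁺]) = 1 / (1 + 10^-0.99 + 10^-2.33)
   = 1 / (1 + 0.10233 + 0.0046774) = 1/1.1070 = 0.9033

α₁ = 0.903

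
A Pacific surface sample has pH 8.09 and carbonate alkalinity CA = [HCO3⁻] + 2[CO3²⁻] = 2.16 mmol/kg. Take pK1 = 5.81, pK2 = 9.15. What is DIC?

DIC = 2.01 mmol/kg

CA = [HCO3⁻] + 2[CO3²⁻] = (α₁ + 2α₂)·DIC
At pH 8.09: [H⁺]/K1 = 10^-2.28 = 0.0052481, K2/[H⁺] = 10^-1.06 = 0.087096
α₁ = 1/(1 + 0.0052481 + 0.087096) = 1/1.0923 = 0.9155; α₂ = α₁·K2/[H⁺] = 0.07973
α₁ + 2α₂ = 1.0749
DIC = CA / (α₁ + 2α₂) = 2.16 / 1.0749 = 2.01 mmol/kg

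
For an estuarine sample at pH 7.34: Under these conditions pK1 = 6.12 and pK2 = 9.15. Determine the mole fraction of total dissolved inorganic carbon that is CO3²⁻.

α₂ = 1 / (1 + [H⁺]/K2 + [H⁺]²/(K1K2)) = 1 / (1 + 10^+1.81 + 10^+0.59)
   = 1 / (1 + 64.565 + 3.8905) = 1/69.456 = 0.01440

α₂ = 0.0144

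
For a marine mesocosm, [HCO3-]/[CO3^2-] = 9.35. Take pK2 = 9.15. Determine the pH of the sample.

pH = 8.18

From K2 = [H⁺][CO3^2-]/[HCO3-]:  pH = pK2 − log₁₀([HCO3-]/[CO3^2-])
log₁₀(9.35) = +0.971
pH = 9.15 − (+0.971) = 8.18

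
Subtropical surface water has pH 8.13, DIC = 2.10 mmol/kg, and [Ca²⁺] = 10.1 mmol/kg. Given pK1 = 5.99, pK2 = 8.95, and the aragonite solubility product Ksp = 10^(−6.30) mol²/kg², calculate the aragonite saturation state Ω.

Ω = 5.53

α₂ = 1 / (1 + [H⁺]/K2 + [H⁺]²/(K1K2)) = 1 / (1 + 10^+0.82 + 10^-1.32)
   = 1 / (1 + 6.6069 + 0.047863) = 1/7.6548 = 0.1306
[CO3²⁻] = α₂ × DIC = 0.1306 × 2.10 = 0.2743 mmol/kg
Ksp = 10^(−6.30) = 5.012×10^-7
Ω = [Ca²⁺][CO3²⁻]/Ksp = (10.1×10^-3)(2.743×10^-4) / 5.012×10^-7 = 5.53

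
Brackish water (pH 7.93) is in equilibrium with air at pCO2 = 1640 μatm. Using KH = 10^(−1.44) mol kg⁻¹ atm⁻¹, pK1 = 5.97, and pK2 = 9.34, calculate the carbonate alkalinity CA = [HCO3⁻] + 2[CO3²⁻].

CA = 5.85 mmol/kg

[CO2*] = KH · pCO2 = 10^(−1.44) × 1640×10^-6 = 5.954×10^-5 mol/kg
α₀ = 1/(1 + K1/[H⁺] + K1K2/[H⁺]²) = 1/(1 + 10^+1.96 + 10^+0.55) = 0.01044
DIC = [CO2*]/α₀ = 5.954×10^-5 / 0.01044 = 5.701 mmol/kg
CA = (α₁ + 2α₂)·DIC = (0.9525 + 2×0.03706) × 5.701 = 5.85 mmol/kg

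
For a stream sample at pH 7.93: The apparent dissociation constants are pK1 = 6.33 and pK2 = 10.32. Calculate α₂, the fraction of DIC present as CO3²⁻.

α₂ = 1 / (1 + [H⁺]/K2 + [H⁺]²/(K1K2)) = 1 / (1 + 10^+2.39 + 10^+0.79)
   = 1 / (1 + 245.47 + 6.1660) = 1/252.64 = 0.003958

α₂ = 0.00396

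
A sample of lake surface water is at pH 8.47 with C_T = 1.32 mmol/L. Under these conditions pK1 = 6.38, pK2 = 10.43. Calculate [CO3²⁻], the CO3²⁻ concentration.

α₂ = 1 / (1 + [H⁺]/K2 + [H⁺]²/(K1K2)) = 1 / (1 + 10^+1.96 + 10^-0.13)
   = 1 / (1 + 91.201 + 0.74131) = 1/92.942 = 0.01076
[CO3²⁻] = α₂ × DIC = 0.01076 × 1.32 = 0.0142 mmol/L = 14.2 μmol/L

[CO3²⁻] = 14.2 μmol/L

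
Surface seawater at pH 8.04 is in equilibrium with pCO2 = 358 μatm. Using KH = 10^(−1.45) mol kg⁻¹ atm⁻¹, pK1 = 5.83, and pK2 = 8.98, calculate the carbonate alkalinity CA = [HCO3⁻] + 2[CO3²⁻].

CA = 2.53 mmol/kg

[CO2*] = KH · pCO2 = 10^(−1.45) × 358×10^-6 = 1.270×10^-5 mol/kg
α₀ = 1/(1 + K1/[H⁺] + K1K2/[H⁺]²) = 1/(1 + 10^+2.21 + 10^+1.27) = 0.005500
DIC = [CO2*]/α₀ = 1.270×10^-5 / 0.005500 = 2.309 mmol/kg
CA = (α₁ + 2α₂)·DIC = (0.8921 + 2×0.1024) × 2.309 = 2.53 mmol/kg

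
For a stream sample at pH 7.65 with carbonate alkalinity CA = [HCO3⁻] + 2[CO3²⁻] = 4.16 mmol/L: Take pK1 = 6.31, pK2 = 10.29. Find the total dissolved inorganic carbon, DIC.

CA = [HCO3⁻] + 2[CO3²⁻] = (α₁ + 2α₂)·DIC
At pH 7.65: [H⁺]/K1 = 10^-1.34 = 0.045709, K2/[H⁺] = 10^-2.64 = 0.0022909
α₁ = 1/(1 + 0.045709 + 0.0022909) = 1/1.0480 = 0.9542; α₂ = α₁·K2/[H⁺] = 0.002186
α₁ + 2α₂ = 0.9586
DIC = CA / (α₁ + 2α₂) = 4.16 / 0.9586 = 4.34 mmol/L

DIC = 4.34 mmol/L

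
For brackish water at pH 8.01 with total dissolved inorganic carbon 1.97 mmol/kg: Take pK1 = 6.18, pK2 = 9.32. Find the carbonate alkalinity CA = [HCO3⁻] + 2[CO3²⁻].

CA = 2.03 mmol/kg

CA = [HCO3⁻] + 2[CO3²⁻] = (α₁ + 2α₂)·DIC
At pH 8.01: [H⁺]/K1 = 10^-1.83 = 0.014791, K2/[H⁺] = 10^-1.31 = 0.048978
α₁ = 1/(1 + 0.014791 + 0.048978) = 1/1.0638 = 0.9401; α₂ = α₁·K2/[H⁺] = 0.04604
α₁ + 2α₂ = 1.0321
CA = 1.0321 × 1.97 = 2.03 mmol/kg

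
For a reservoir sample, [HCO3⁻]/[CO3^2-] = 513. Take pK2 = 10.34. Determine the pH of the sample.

pH = 7.63

From K2 = [H⁺][CO3^2-]/[HCO3⁻]:  pH = pK2 − log₁₀([HCO3⁻]/[CO3^2-])
log₁₀(513) = +2.710
pH = 10.34 − (+2.710) = 7.63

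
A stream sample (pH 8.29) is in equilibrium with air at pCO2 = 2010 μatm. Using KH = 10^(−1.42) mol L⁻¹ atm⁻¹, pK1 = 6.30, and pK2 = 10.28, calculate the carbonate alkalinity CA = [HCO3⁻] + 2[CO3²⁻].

[CO2*] = KH · pCO2 = 10^(−1.42) × 2010×10^-6 = 7.642×10^-5 mol/L
α₀ = 1/(1 + K1/[H⁺] + K1K2/[H⁺]²) = 1/(1 + 10^+1.99 + 10^-0.00) = 0.01003
DIC = [CO2*]/α₀ = 7.642×10^-5 / 0.01003 = 7.621 mmol/L
CA = (α₁ + 2α₂)·DIC = (0.9799 + 2×0.01003) × 7.621 = 7.62 mmol/L

CA = 7.62 mmol/L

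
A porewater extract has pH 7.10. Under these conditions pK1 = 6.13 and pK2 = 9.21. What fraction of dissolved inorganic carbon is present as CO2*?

α₀ = 0.0961

α₀ = 1 / (1 + K1/[H⁺] + K1K2/[H⁺]²) = 1 / (1 + 10^+0.97 + 10^-1.14)
   = 1 / (1 + 9.3325 + 0.072444) = 1/10.405 = 0.09611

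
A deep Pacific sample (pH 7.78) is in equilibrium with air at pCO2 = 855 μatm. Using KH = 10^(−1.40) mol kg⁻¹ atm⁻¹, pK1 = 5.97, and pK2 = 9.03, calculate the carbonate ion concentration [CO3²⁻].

[CO3²⁻] = 0.124 mmol/kg

[CO2*] = KH · pCO2 = 10^(−1.40) × 855×10^-6 = 3.404×10^-5 mol/kg
α₀ = 1/(1 + K1/[H⁺] + K1K2/[H⁺]²) = 1/(1 + 10^+1.81 + 10^+0.56) = 0.01445
DIC = [CO2*]/α₀ = 3.404×10^-5 / 0.01445 = 2.355 mmol/kg
[CO3²⁻] = α₂·DIC; α₂ = 0.05247, so [CO3²⁻] = 0.05247 × 2.355 = 0.124 mmol/kg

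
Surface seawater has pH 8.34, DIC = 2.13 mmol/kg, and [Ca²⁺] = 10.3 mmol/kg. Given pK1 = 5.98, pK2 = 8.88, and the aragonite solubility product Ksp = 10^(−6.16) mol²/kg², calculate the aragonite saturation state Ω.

α₂ = 1 / (1 + [H⁺]/K2 + [H⁺]²/(K1K2)) = 1 / (1 + 10^+0.54 + 10^-1.82)
   = 1 / (1 + 3.4674 + 0.015136) = 1/4.4825 = 0.2231
[CO3²⁻] = α₂ × DIC = 0.2231 × 2.13 = 0.4752 mmol/kg
Ksp = 10^(−6.16) = 6.918×10^-7
Ω = [Ca²⁺][CO3²⁻]/Ksp = (10.3×10^-3)(4.752×10^-4) / 6.918×10^-7 = 7.07

Ω = 7.07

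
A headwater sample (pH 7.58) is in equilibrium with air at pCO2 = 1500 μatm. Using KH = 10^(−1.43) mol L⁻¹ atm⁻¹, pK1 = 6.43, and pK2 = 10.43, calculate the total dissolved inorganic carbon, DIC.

DIC = 0.844 mmol/L

[CO2*] = KH · pCO2 = 10^(−1.43) × 1500×10^-6 = 5.573×10^-5 mol/L
α₀ = 1/(1 + K1/[H⁺] + K1K2/[H⁺]²) = 1/(1 + 10^+1.15 + 10^-1.70) = 0.06603
DIC = [CO2*]/α₀ = 5.573×10^-5 / 0.06603 = 0.844 mmol/L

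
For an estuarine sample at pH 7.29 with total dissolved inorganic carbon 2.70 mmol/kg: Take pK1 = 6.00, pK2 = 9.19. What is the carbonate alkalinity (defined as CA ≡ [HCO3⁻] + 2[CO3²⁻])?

CA = 2.60 mmol/kg

CA = [HCO3⁻] + 2[CO3²⁻] = (α₁ + 2α₂)·DIC
At pH 7.29: [H⁺]/K1 = 10^-1.29 = 0.051286, K2/[H⁺] = 10^-1.90 = 0.012589
α₁ = 1/(1 + 0.051286 + 0.012589) = 1/1.0639 = 0.9400; α₂ = α₁·K2/[H⁺] = 0.01183
α₁ + 2α₂ = 0.9636
CA = 0.9636 × 2.70 = 2.60 mmol/kg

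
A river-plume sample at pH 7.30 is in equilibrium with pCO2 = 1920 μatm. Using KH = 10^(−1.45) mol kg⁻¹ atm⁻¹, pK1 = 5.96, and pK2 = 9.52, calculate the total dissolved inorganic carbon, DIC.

DIC = 1.57 mmol/kg

[CO2*] = KH · pCO2 = 10^(−1.45) × 1920×10^-6 = 6.812×10^-5 mol/kg
α₀ = 1/(1 + K1/[H⁺] + K1K2/[H⁺]²) = 1/(1 + 10^+1.34 + 10^-0.88) = 0.04346
DIC = [CO2*]/α₀ = 6.812×10^-5 / 0.04346 = 1.57 mmol/kg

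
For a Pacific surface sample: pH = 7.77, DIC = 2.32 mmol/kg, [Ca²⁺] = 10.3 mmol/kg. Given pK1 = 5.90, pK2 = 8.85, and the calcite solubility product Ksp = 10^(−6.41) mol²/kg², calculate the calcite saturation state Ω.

α₂ = 1 / (1 + [H⁺]/K2 + [H⁺]²/(K1K2)) = 1 / (1 + 10^+1.08 + 10^-0.79)
   = 1 / (1 + 12.023 + 0.16218) = 1/13.185 = 0.07584
[CO3²⁻] = α₂ × DIC = 0.07584 × 2.32 = 0.1760 mmol/kg
Ksp = 10^(−6.41) = 3.890×10^-7
Ω = [Ca²⁺][CO3²⁻]/Ksp = (10.3×10^-3)(1.760×10^-4) / 3.890×10^-7 = 4.66

Ω = 4.66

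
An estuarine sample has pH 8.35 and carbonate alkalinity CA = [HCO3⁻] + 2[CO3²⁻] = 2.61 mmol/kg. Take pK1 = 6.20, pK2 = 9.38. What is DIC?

DIC = 2.42 mmol/kg

CA = [HCO3⁻] + 2[CO3²⁻] = (α₁ + 2α₂)·DIC
At pH 8.35: [H⁺]/K1 = 10^-2.15 = 0.0070795, K2/[H⁺] = 10^-1.03 = 0.093325
α₁ = 1/(1 + 0.0070795 + 0.093325) = 1/1.1004 = 0.9088; α₂ = α₁·K2/[H⁺] = 0.08481
α₁ + 2α₂ = 1.0784
DIC = CA / (α₁ + 2α₂) = 2.61 / 1.0784 = 2.42 mmol/kg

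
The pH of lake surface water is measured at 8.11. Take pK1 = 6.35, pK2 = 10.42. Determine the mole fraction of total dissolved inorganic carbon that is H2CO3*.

α₀ = 0.0170

α₀ = 1 / (1 + K1/[H⁺] + K1K2/[H⁺]²) = 1 / (1 + 10^+1.76 + 10^-0.55)
   = 1 / (1 + 57.544 + 0.28184) = 1/58.826 = 0.01700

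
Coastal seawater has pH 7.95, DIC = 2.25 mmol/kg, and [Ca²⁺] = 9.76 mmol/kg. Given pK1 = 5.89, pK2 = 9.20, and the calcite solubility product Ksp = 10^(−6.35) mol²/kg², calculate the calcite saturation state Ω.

Ω = 2.60

α₂ = 1 / (1 + [H⁺]/K2 + [H⁺]²/(K1K2)) = 1 / (1 + 10^+1.25 + 10^-0.81)
   = 1 / (1 + 17.783 + 0.15488) = 1/18.938 = 0.05280
[CO3²⁻] = α₂ × DIC = 0.05280 × 2.25 = 0.1188 mmol/kg
Ksp = 10^(−6.35) = 4.467×10^-7
Ω = [Ca²⁺][CO3²⁻]/Ksp = (9.76×10^-3)(1.188×10^-4) / 4.467×10^-7 = 2.60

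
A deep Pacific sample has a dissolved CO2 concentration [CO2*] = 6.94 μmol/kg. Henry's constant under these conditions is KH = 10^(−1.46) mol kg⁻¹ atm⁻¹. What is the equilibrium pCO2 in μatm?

KH = 10^(−1.46) = 3.467×10^-2 mol kg⁻¹ atm⁻¹
pCO2 = [CO2*]/KH = 6.94×10^-6 / 3.467×10^-2 = 2.00×10^-4 atm = 200 μatm

pCO2 = 200 μatm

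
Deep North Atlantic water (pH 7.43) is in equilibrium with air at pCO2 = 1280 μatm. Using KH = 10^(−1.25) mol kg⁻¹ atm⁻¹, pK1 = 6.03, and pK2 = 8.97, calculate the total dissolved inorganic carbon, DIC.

DIC = 1.93 mmol/kg

[CO2*] = KH · pCO2 = 10^(−1.25) × 1280×10^-6 = 7.198×10^-5 mol/kg
α₀ = 1/(1 + K1/[H⁺] + K1K2/[H⁺]²) = 1/(1 + 10^+1.40 + 10^-0.14) = 0.03725
DIC = [CO2*]/α₀ = 7.198×10^-5 / 0.03725 = 1.93 mmol/kg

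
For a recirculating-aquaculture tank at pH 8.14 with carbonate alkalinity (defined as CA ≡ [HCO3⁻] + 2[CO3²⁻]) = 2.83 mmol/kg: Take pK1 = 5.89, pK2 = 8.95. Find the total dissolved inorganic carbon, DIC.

CA = [HCO3⁻] + 2[CO3²⁻] = (α₁ + 2α₂)·DIC
At pH 8.14: [H⁺]/K1 = 10^-2.25 = 0.0056234, K2/[H⁺] = 10^-0.81 = 0.15488
α₁ = 1/(1 + 0.0056234 + 0.15488) = 1/1.1605 = 0.8617; α₂ = α₁·K2/[H⁺] = 0.1335
α₁ + 2α₂ = 1.1286
DIC = CA / (α₁ + 2α₂) = 2.83 / 1.1286 = 2.51 mmol/kg

DIC = 2.51 mmol/kg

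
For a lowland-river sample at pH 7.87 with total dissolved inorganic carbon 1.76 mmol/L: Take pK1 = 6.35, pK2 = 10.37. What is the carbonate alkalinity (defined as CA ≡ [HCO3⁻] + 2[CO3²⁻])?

CA = 1.71 mmol/L

CA = [HCO3⁻] + 2[CO3²⁻] = (α₁ + 2α₂)·DIC
At pH 7.87: [H⁺]/K1 = 10^-1.52 = 0.030200, K2/[H⁺] = 10^-2.50 = 0.0031623
α₁ = 1/(1 + 0.030200 + 0.0031623) = 1/1.0334 = 0.9677; α₂ = α₁·K2/[H⁺] = 0.003060
α₁ + 2α₂ = 0.9738
CA = 0.9738 × 1.76 = 1.71 mmol/L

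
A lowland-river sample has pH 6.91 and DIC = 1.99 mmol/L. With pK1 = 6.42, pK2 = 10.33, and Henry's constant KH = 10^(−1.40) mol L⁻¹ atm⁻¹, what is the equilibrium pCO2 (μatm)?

α₀ = 1 / (1 + K1/[H⁺] + K1K2/[H⁺]²) = 1 / (1 + 10^+0.49 + 10^-2.93)
   = 1 / (1 + 3.0903 + 0.0011749) = 1/4.0915 = 0.2444
[CO2*] = α₀ × DIC = 0.2444 × 1.99 = 0.4864 mmol/L
pCO2 = [CO2*]/KH = 4.864×10^-4 / 3.981×10^-2 = 1.22×10^4 μatm

pCO2 = 1.22×10^4 μatm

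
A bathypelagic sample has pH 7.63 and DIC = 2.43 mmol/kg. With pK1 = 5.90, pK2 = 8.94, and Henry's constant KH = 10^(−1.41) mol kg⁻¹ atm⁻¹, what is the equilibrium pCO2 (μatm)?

α₀ = 1 / (1 + K1/[H⁺] + K1K2/[H⁺]²) = 1 / (1 + 10^+1.73 + 10^+0.42)
   = 1 / (1 + 53.703 + 2.6303) = 1/57.333 = 0.01744
[CO2*] = α₀ × DIC = 0.01744 × 2.43 = 0.04238 mmol/kg
pCO2 = [CO2*]/KH = 4.238×10^-5 / 3.890×10^-2 = 1090 μatm

pCO2 = 1090 μatm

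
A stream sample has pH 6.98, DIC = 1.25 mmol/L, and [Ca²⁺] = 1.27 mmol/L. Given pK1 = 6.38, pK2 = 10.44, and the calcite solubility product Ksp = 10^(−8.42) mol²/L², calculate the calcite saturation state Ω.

Ω = 0.116

α₂ = 1 / (1 + [H⁺]/K2 + [H⁺]²/(K1K2)) = 1 / (1 + 10^+3.46 + 10^+2.86)
   = 1 / (1 + 2884.0 + 724.44) = 1/3609.5 = 0.0002770
[CO3²⁻] = α₂ × DIC = 0.0002770 × 1.25 = 0.0003463 mmol/L = 0.3463 μmol/L
Ksp = 10^(−8.42) = 3.802×10^-9
Ω = [Ca²⁺][CO3²⁻]/Ksp = (1.27×10^-3)(3.463×10^-7) / 3.802×10^-9 = 0.116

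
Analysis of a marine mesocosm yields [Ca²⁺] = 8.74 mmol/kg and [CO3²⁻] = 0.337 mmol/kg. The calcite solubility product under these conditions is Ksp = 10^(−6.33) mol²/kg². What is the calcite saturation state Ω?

Ksp = 10^(−6.33) = 4.677×10^-7
Ω = [Ca²⁺][CO3²⁻]/Ksp = (8.74×10^-3)(0.337×10^-3) / 4.677×10^-7 = 6.30

Ω = 6.30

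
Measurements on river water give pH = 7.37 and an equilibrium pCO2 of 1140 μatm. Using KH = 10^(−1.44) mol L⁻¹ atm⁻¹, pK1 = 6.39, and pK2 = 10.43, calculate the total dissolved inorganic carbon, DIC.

[CO2*] = KH · pCO2 = 10^(−1.44) × 1140×10^-6 = 4.139×10^-5 mol/L
α₀ = 1/(1 + K1/[H⁺] + K1K2/[H⁺]²) = 1/(1 + 10^+0.98 + 10^-2.08) = 0.09471
DIC = [CO2*]/α₀ = 4.139×10^-5 / 0.09471 = 0.437 mmol/L

DIC = 0.437 mmol/L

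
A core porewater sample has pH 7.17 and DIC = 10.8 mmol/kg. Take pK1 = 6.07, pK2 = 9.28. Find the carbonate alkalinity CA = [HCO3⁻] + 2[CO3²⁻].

CA = [HCO3⁻] + 2[CO3²⁻] = (α₁ + 2α₂)·DIC
At pH 7.17: [H⁺]/K1 = 10^-1.10 = 0.079433, K2/[H⁺] = 10^-2.11 = 0.0077625
α₁ = 1/(1 + 0.079433 + 0.0077625) = 1/1.0872 = 0.9198; α₂ = α₁·K2/[H⁺] = 0.007140
α₁ + 2α₂ = 0.9341
CA = 0.9341 × 10.8 = 10.1 mmol/kg

CA = 10.1 mmol/kg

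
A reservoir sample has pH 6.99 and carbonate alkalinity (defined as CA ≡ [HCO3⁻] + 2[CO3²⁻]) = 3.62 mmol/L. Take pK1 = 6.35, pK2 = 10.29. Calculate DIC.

CA = [HCO3⁻] + 2[CO3²⁻] = (α₁ + 2α₂)·DIC
At pH 6.99: [H⁺]/K1 = 10^-0.64 = 0.22909, K2/[H⁺] = 10^-3.30 = 0.00050119
α₁ = 1/(1 + 0.22909 + 0.00050119) = 1/1.2296 = 0.8133; α₂ = α₁·K2/[H⁺] = 0.0004076
α₁ + 2α₂ = 0.8141
DIC = CA / (α₁ + 2α₂) = 3.62 / 0.8141 = 4.45 mmol/L

DIC = 4.45 mmol/L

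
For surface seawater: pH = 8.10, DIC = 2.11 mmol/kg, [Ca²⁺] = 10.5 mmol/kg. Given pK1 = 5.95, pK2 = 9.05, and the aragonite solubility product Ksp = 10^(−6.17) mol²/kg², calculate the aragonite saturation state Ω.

α₂ = 1 / (1 + [H⁺]/K2 + [H⁺]²/(K1K2)) = 1 / (1 + 10^+0.95 + 10^-1.20)
   = 1 / (1 + 8.9125 + 0.063096) = 1/9.9756 = 0.1002
[CO3²⁻] = α₂ × DIC = 0.1002 × 2.11 = 0.2115 mmol/kg
Ksp = 10^(−6.17) = 6.761×10^-7
Ω = [Ca²⁺][CO3²⁻]/Ksp = (10.5×10^-3)(2.115×10^-4) / 6.761×10^-7 = 3.28

Ω = 3.28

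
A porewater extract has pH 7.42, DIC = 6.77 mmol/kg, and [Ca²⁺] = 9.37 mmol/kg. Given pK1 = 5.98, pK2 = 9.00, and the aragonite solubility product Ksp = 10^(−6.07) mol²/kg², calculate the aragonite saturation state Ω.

Ω = 1.84

α₂ = 1 / (1 + [H⁺]/K2 + [H⁺]²/(K1K2)) = 1 / (1 + 10^+1.58 + 10^+0.14)
   = 1 / (1 + 38.019 + 1.3804) = 1/40.399 = 0.02475
[CO3²⁻] = α₂ × DIC = 0.02475 × 6.77 = 0.1676 mmol/kg
Ksp = 10^(−6.07) = 8.511×10^-7
Ω = [Ca²⁺][CO3²⁻]/Ksp = (9.37×10^-3)(1.676×10^-4) / 8.511×10^-7 = 1.84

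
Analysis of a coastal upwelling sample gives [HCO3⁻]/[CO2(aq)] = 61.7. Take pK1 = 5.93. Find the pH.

pH = 7.72

From K1 = [H⁺][HCO3⁻]/[CO2(aq)]:  pH = pK1 + log₁₀([HCO3⁻]/[CO2(aq)])
log₁₀(61.7) = +1.790
pH = 5.93 + (+1.790) = 7.72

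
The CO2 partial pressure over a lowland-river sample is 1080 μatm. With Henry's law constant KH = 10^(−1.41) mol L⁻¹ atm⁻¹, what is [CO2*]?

[CO2*] = 42.0 μmol/L

KH = 10^(−1.41) = 3.890×10^-2 mol L⁻¹ atm⁻¹
[CO2*] = KH · pCO2 = 3.890×10^-2 × 1080×10^-6 atm = 4.20×10^-5 mol/L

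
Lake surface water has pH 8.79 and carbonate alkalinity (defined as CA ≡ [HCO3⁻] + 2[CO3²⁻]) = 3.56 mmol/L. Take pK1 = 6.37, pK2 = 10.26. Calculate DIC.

CA = [HCO3⁻] + 2[CO3²⁻] = (α₁ + 2α₂)·DIC
At pH 8.79: [H⁺]/K1 = 10^-2.42 = 0.0038019, K2/[H⁺] = 10^-1.47 = 0.033884
α₁ = 1/(1 + 0.0038019 + 0.033884) = 1/1.0377 = 0.9637; α₂ = α₁·K2/[H⁺] = 0.03265
α₁ + 2α₂ = 1.0290
DIC = CA / (α₁ + 2α₂) = 3.56 / 1.0290 = 3.46 mmol/L

DIC = 3.46 mmol/L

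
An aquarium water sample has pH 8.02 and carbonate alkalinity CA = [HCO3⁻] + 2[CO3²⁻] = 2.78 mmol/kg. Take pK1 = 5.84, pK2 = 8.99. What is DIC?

CA = [HCO3⁻] + 2[CO3²⁻] = (α₁ + 2α₂)·DIC
At pH 8.02: [H⁺]/K1 = 10^-2.18 = 0.0066069, K2/[H⁺] = 10^-0.97 = 0.10715
α₁ = 1/(1 + 0.0066069 + 0.10715) = 1/1.1138 = 0.8979; α₂ = α₁·K2/[H⁺] = 0.09621
α₁ + 2α₂ = 1.0903
DIC = CA / (α₁ + 2α₂) = 2.78 / 1.0903 = 2.55 mmol/kg

DIC = 2.55 mmol/kg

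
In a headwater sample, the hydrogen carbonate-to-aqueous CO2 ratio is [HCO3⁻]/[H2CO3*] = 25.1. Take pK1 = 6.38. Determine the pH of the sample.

pH = 7.78

From K1 = [H⁺][HCO3⁻]/[H2CO3*]:  pH = pK1 + log₁₀([HCO3⁻]/[H2CO3*])
log₁₀(25.1) = +1.400
pH = 6.38 + (+1.400) = 7.78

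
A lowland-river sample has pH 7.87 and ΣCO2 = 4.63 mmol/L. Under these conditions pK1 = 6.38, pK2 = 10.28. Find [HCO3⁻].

[HCO3⁻] = 4.47 mmol/L

α₁ = 1 / (1 + [H⁺]/K1 + K2/[H⁺]) = 1 / (1 + 10^-1.49 + 10^-2.41)
   = 1 / (1 + 0.032359 + 0.0038905) = 1/1.0362 = 0.9650
[HCO3⁻] = α₁ × DIC = 0.9650 × 4.63 = 4.47 mmol/L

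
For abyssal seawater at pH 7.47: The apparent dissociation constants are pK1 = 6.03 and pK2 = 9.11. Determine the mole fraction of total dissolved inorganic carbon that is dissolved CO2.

α₀ = 0.0343

α₀ = 1 / (1 + K1/[H⁺] + K1K2/[H⁺]²) = 1 / (1 + 10^+1.44 + 10^-0.20)
   = 1 / (1 + 27.542 + 0.63096) = 1/29.173 = 0.03428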